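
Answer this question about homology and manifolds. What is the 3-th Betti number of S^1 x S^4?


Each S^d has Poincare polynomial 1 + t^d.
The product S^1 x S^4 has Poincare polynomial prod(1+t^d_i).
Expanding: b_0=1, b_1=1, b_4=1, b_5=1.
b_3 = 0

0


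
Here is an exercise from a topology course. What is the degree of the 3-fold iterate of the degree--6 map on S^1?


deg(f) = -6. Degree is multiplicative: deg(f^3) = (deg f)^3.
deg(f^3) = (-6)^3 = -216

-216


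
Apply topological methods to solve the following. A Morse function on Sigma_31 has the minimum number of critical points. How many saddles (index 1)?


A perfect Morse function has m_k = b_k.
For Sigma_31: b_0=1, b_1=2g=62, b_2=1.
Saddles m_1 = 2g = 62

62


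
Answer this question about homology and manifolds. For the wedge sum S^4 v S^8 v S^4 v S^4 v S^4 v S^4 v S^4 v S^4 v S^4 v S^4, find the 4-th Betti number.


For a wedge of spheres, H_k (k>0) is free on one generator per sphere of dimension k.
Spheres of dimension 4: count = 9.
b_4 = 9

9


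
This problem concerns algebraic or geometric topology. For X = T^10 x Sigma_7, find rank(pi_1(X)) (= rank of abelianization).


pi_1(A x B) = pi_1(A) x pi_1(B); rank of abelianization = b_1.
b_1(T^10) = 10, b_1(Sigma_7) = 2*7 = 14.
b_1(product) = 10 + 14 = 24

24


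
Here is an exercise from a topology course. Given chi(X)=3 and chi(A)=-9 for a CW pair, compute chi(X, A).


Relative Euler characteristic: chi(X, A) = chi(X) - chi(A).
= 3 - (-9) = 12

12


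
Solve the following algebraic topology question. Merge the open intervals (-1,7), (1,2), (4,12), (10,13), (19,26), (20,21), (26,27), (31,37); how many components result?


Sort and merge overlapping open intervals.
Merged: (-1,13), (19,26), (26,27), (31,37).
Number of components = 4

4


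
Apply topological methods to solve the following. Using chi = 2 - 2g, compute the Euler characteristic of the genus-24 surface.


For a closed orientable surface of genus g: chi = 2 - 2g.
Here g = 24.
chi = 2 - 2*24 = 2 - 48 = -46

-46


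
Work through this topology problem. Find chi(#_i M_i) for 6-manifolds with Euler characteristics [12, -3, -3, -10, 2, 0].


For n-manifolds: chi(A#B) = chi(A) + chi(B) - chi(S^6).
chi(S^6) = 1 + (-1)^6 = 2.
chi(#) = (sum chi_i) - (6-1)*chi(S^6) = -2 - 5*2 = -12

-12


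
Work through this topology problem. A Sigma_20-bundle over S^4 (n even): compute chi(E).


chi(S^4) = 2 (n even), chi(Sigma_20) = 2 - 2*20 = -38.
chi(E) = 2 * (-38) = -76

-76


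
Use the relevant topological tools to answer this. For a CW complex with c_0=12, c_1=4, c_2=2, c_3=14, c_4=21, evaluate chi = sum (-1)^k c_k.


chi = sum_k (-1)^k c_k.
= (-1)^0*12 + (-1)^1*4 + (-1)^2*2 + (-1)^3*14 + (-1)^4*21
= (12) + (-4) + (2) + (-14) + (21)
= 17

17


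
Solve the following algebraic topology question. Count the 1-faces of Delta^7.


Delta^7 has 7+1 vertices. A 1-face is a choice of 1+1 vertices.
f_1 = C(7+1, 1+1) = C(8,2) = 28

28


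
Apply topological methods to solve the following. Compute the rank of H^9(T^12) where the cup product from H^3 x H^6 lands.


Cup product: H^p x H^q -> H^{p+q}; here p+q = 3+6 = 9.
rank H^k(T^n) = C(n,k).
C(12,9) = 220

220


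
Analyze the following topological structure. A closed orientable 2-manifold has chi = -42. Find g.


chi = 2 - 2g for closed orientable surfaces.
-42 = 2 - 2g
2g = 2 - (-42) = 44
g = 22

22


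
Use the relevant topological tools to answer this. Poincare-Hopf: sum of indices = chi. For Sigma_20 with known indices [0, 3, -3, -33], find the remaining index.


Poincare-Hopf: sum of indices = chi(M).
chi(Sigma_20) = 2 - 2*20 = -38.
Sum of known indices = -33.
x = chi - (sum known) = -38 - (-33) = -5

-5


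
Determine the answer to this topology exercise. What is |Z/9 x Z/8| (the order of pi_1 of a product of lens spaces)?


pi_1(X x Y) = pi_1(X) x pi_1(Y).
pi_1(L(9,1)) = Z/9, pi_1(L(8,1)) = Z/8.
|Z/9 x Z/8| = 9 * 8 = 72

72


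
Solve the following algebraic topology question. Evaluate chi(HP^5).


HP^5 has one cell in each dimension 0, 4, ..., 4*5 (5+1 cells, all even-dim).
chi = 5 + 1 = 6

6


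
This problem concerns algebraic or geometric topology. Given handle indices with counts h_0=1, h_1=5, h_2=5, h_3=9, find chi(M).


Handles of index k contribute (-1)^k to chi (same as CW cells).
chi = (1) + (-5) + (5) + (-9) = -8

-8


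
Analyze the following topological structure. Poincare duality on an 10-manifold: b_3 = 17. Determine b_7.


Poincare duality for closed orientable n-manifolds: b_k = b_{n-k}.
Here n = 10, so b_7 = b_3 = 17

17


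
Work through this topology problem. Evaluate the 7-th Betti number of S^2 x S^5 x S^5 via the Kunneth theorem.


Each S^d has Poincare polynomial 1 + t^d.
The product S^2 x S^5 x S^5 has Poincare polynomial prod(1+t^d_i).
Expanding: b_0=1, b_2=1, b_5=2, b_7=2, b_10=1, b_12=1.
b_7 = 2

2


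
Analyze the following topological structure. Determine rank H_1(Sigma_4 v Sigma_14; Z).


For a wedge: H_1(A v B) = H_1(A) + H_1(B).
b_1(Sigma_4) = 8, b_1(Sigma_14) = 28.
b_1 = 8 + 28 = 36

36


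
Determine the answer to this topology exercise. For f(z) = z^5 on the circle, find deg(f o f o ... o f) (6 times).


deg(f) = 5. Degree is multiplicative: deg(f^6) = (deg f)^6.
deg(f^6) = (5)^6 = 15625

15625


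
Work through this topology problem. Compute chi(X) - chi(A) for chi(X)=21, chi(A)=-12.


Relative Euler characteristic: chi(X, A) = chi(X) - chi(A).
= 21 - (-12) = 33

33


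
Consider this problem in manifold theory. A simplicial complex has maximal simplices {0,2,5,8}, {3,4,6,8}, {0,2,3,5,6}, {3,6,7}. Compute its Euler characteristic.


Enumerate all faces; f-vector: f_0=8, f_1=20, f_2=18, f_3=7, f_4=1.
chi = sum (-1)^k f_k = 0

0


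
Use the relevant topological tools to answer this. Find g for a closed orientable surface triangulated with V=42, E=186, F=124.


chi = V - E + F = 42 - 186 + 124 = -20
For orientable closed surface: chi = 2 - 2g, so g = (2 - chi)/2.
g = (2 - (-20)) / 2 = 22 / 2 = 11

11


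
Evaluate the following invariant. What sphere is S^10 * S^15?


Join of spheres: S^m * S^n = S^{m+n+1}.
dim = 10 + 15 + 1 = 26

26


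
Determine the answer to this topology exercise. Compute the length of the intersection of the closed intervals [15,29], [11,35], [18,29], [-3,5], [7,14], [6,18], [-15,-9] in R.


Intersection = [max(a_i), min(b_i)] = [18, -9].
Since 18 > -9, the intersection is empty.
Length = 0

0


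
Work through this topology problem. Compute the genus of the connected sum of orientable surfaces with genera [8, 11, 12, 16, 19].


Genus is additive under connected sum of orientable surfaces.
g = 8 + 11 + 12 + 16 + 19 = 66

66


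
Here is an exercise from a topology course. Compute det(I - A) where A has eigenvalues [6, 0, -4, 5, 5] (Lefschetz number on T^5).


For a torus self-map: L(f) = det(I - A) where A acts on H_1.
L(f) = (1-6) * (1-0) * (1--4) * (1-5) * (1-5) = -5 * 1 * 5 * -4 * -4 = -400

-400


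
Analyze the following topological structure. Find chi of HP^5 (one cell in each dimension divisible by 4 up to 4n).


HP^5 has one cell in each dimension 0, 4, ..., 4*5 (5+1 cells, all even-dim).
chi = 5 + 1 = 6

6


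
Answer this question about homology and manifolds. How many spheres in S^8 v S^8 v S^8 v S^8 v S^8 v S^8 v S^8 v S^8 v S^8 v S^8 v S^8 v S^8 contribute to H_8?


For a wedge of spheres, H_k (k>0) is free on one generator per sphere of dimension k.
Spheres of dimension 8: count = 12.
b_8 = 12

12


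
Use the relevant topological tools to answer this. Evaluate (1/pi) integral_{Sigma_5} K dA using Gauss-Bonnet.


Gauss-Bonnet: integral K dA = 2*pi*chi(M).
chi(Sigma_5) = 2 - 2*5 = -8.
(integral K dA)/pi = 2*chi = 2*(-8) = -16

-16


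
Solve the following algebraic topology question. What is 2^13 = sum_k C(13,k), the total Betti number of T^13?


b_k(T^13) = C(13,k), so the sum over k is sum_k C(13,k) = 2^13.
Total = 2^13 = 8192

8192


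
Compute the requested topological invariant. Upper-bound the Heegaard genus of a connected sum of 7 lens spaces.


Heegaard genus satisfies g(A#B) <= g(A) + g(B).
Each lens space has g = 1.
Upper bound: 7 * 1 = 7

7


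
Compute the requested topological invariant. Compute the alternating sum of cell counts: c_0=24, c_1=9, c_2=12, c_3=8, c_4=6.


chi = sum_k (-1)^k c_k.
= (-1)^0*24 + (-1)^1*9 + (-1)^2*12 + (-1)^3*8 + (-1)^4*6
= (24) + (-9) + (12) + (-8) + (6)
= 25

25


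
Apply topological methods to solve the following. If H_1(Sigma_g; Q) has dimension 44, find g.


For a closed orientable surface: b_1 = 2g.
44 = 2g
g = 44 / 2 = 22

22


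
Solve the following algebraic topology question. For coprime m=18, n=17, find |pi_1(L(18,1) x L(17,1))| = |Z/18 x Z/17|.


pi_1(X x Y) = pi_1(X) x pi_1(Y).
pi_1(L(18,1)) = Z/18, pi_1(L(17,1)) = Z/17.
|Z/18 x Z/17| = 18 * 17 = 306

306


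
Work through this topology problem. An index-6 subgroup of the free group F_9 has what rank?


Nielsen-Schreier: an index-n subgroup of F_r is free of rank 1 + n(r-1).
Equivalently: chi(cover) = n*chi(base); chi(vee_r S^1) = 1 - 9 = -8.
chi(E) = 6*(-8) = -48; rank = 1 - chi(E) = 1 - (-48) = 49.
rank = 1 + 6*(9-1) = 1 + 48 = 49

49


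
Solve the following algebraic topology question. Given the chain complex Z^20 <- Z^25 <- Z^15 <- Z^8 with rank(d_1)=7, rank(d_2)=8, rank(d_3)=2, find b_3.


rank H_k = rank(ker d_k) - rank(im d_{k+1}).
rank(ker d_3) = rank(C_3) - rank(d_3) = 8 - 2 = 6.
rank(im d_{3+1}) = 0.
rank H_3 = 6 - 0 = 6

6


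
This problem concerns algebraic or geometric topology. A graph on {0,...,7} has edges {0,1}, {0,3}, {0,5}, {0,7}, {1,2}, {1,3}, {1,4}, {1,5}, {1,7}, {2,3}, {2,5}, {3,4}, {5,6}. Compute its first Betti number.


b_1 = E - V + (number of components).
E = 13, V = 8, components = 1.
b_1 = 13 - 8 + 1 = 6

6


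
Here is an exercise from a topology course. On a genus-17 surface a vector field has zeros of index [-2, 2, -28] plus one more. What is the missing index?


Poincare-Hopf: sum of indices = chi(M).
chi(Sigma_17) = 2 - 2*17 = -32.
Sum of known indices = -28.
x = chi - (sum known) = -32 - (-28) = -4

-4


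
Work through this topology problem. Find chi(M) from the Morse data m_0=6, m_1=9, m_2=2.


Morse theory: chi(M) = sum_k (-1)^k m_k where m_k = #(index-k critical points).
= (6) + (-9) + (2) = -1

-1


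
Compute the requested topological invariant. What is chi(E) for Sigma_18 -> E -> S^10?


chi(S^10) = 2 (n even), chi(Sigma_18) = 2 - 2*18 = -34.
chi(E) = 2 * (-34) = -68

-68


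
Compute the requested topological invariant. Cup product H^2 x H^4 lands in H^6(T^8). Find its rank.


Cup product: H^p x H^q -> H^{p+q}; here p+q = 2+4 = 6.
rank H^k(T^n) = C(n,k).
C(8,6) = 28

28


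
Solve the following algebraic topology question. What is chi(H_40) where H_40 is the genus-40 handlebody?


A genus-g handlebody deformation retracts to a wedge of g circles.
chi(vee_g S^1) = 1 - g.
chi(H_40) = 1 - 40 = -39

-39


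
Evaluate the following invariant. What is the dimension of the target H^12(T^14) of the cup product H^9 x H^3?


Cup product: H^p x H^q -> H^{p+q}; here p+q = 9+3 = 12.
rank H^k(T^n) = C(n,k).
C(14,12) = 91

91


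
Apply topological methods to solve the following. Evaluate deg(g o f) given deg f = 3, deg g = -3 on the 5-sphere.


Degree is multiplicative under composition: deg(g o f) = deg(g) * deg(f).
= -3 * 3 = -9

-9


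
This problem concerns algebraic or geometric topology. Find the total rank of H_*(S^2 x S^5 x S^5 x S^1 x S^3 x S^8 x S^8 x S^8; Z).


Total Betti number is multiplicative under products.
Each S^d (d>=1) has total Betti number 2.
There are 8 sphere factors.
Total = 2^8 = 256

256


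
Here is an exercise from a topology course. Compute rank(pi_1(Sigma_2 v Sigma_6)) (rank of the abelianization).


For a wedge: H_1(A v B) = H_1(A) + H_1(B).
b_1(Sigma_2) = 4, b_1(Sigma_6) = 12.
b_1 = 4 + 12 = 16

16


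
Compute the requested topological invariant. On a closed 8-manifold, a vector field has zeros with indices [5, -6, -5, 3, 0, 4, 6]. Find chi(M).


Poincare-Hopf: chi(M) = sum of indices of zeros.
chi = (5) + (-6) + (-5) + (3) + (0) + (4) + (6) = 7

7


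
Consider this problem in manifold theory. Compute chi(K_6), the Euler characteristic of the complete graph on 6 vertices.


K_6: V = 6, E = C(6,2) = 15.
chi = V - E = 6 - 15 = -9

-9


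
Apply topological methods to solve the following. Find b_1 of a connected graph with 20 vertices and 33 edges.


For a connected graph: rank(pi_1) = b_1 = E - V + 1 = 1 - chi.
chi = V - E = 20 - 33 = -13.
rank = 1 - (-13) = 33 - 20 + 1 = 14

14


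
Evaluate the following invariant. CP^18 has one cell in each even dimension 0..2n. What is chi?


CP^18 has one cell in each even dimension 0, 2, ..., 2*18 (18+1 cells total).
All cells are even-dimensional, so chi = number of cells.
chi = 18 + 1 = 19

19


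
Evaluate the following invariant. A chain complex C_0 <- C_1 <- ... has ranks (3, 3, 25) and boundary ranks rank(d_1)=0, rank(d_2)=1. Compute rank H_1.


rank H_k = rank(ker d_k) - rank(im d_{k+1}).
rank(ker d_1) = rank(C_1) - rank(d_1) = 3 - 0 = 3.
rank(im d_{1+1}) = 1.
rank H_1 = 3 - 1 = 2

2


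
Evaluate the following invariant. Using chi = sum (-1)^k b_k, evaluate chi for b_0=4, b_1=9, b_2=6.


chi = sum_k (-1)^k b_k.
= (4) + (-9) + (6)
= 1

1


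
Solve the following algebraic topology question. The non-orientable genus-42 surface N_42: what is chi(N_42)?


For a non-orientable closed surface with k crosscaps: chi = 2 - k.
Here k = 42.
chi = 2 - 42 = -40

-40


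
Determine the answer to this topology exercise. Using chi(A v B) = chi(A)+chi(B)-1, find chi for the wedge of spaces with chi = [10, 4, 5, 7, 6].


chi(A v B) = chi(A) + chi(B) - 1 (one point identified).
For 5 spaces: chi = (sum chi_i) - (5 - 1).
sum = 32; chi = 32 - 4 = 28

28


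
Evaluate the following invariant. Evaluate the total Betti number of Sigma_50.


For Sigma_50: b_0 = 1, b_1 = 2g = 100, b_2 = 1.
Total = 1 + 100 + 1 = 102

102


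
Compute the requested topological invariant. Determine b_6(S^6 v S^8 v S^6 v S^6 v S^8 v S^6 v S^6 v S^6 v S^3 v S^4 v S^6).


For a wedge of spheres, H_k (k>0) is free on one generator per sphere of dimension k.
Spheres of dimension 6: count = 7.
b_6 = 7

7


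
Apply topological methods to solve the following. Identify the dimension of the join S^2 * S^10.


Join of spheres: S^m * S^n = S^{m+n+1}.
dim = 2 + 10 + 1 = 13

13


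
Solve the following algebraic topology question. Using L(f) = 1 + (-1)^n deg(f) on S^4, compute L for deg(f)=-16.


On S^4: L(f) = tr(f_0*) + (-1)^4 tr(f_4*) = 1 + (-1)^4 * deg(f).
L(f) = 1 + (-1)^4 * -16 = 1 + -16 = -15

-15


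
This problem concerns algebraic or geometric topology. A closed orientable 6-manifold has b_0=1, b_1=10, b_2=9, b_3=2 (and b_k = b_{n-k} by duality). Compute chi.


By Poincare duality b_k = b_{6-k}, so full Betti numbers: b_0=1, b_1=10, b_2=9, b_3=2, b_4=9, b_5=10, b_6=1.
chi = sum (-1)^k b_k = -2

-2


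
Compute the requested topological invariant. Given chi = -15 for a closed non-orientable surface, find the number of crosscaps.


chi = 2 - k for closed non-orientable surfaces with k crosscaps.
-15 = 2 - k
k = 2 - (-15) = 17

17


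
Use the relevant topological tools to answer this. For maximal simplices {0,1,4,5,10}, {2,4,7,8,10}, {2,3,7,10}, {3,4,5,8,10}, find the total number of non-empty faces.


Each maximal simplex on m vertices has 2^m - 1 nonempty faces.
Take the union (dedupe shared faces).
Total distinct faces = 85

85


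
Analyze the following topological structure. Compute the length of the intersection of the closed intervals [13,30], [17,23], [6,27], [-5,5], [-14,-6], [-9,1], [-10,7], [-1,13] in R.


Intersection = [max(a_i), min(b_i)] = [17, -6].
Since 17 > -6, the intersection is empty.
Length = 0

0


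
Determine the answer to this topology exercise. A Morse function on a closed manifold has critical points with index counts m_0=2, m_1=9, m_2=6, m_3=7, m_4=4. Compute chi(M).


Morse theory: chi(M) = sum_k (-1)^k m_k where m_k = #(index-k critical points).
= (2) + (-9) + (6) + (-7) + (4) = -4

-4


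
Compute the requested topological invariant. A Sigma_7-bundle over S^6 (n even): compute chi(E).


chi(S^6) = 2 (n even), chi(Sigma_7) = 2 - 2*7 = -12.
chi(E) = 2 * (-12) = -24

-24


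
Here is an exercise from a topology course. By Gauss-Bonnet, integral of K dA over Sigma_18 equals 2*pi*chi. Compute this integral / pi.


Gauss-Bonnet: integral K dA = 2*pi*chi(M).
chi(Sigma_18) = 2 - 2*18 = -34.
(integral K dA)/pi = 2*chi = 2*(-34) = -68

-68


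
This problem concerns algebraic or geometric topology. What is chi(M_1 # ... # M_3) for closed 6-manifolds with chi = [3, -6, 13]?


For n-manifolds: chi(A#B) = chi(A) + chi(B) - chi(S^6).
chi(S^6) = 1 + (-1)^6 = 2.
chi(#) = (sum chi_i) - (3-1)*chi(S^6) = 10 - 2*2 = 6

6


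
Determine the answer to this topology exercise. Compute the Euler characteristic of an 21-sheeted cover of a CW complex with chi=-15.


For a finite covering: chi(E) = (number of sheets) * chi(B).
chi(E) = 21 * (-15) = -315

-315


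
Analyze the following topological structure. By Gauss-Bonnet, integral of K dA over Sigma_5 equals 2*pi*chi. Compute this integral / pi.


Gauss-Bonnet: integral K dA = 2*pi*chi(M).
chi(Sigma_5) = 2 - 2*5 = -8.
(integral K dA)/pi = 2*chi = 2*(-8) = -16

-16


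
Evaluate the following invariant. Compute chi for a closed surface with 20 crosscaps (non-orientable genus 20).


For a non-orientable closed surface with k crosscaps: chi = 2 - k.
Here k = 20.
chi = 2 - 20 = -18

-18


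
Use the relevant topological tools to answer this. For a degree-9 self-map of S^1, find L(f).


On S^1: L(f) = tr(f_0*) + (-1)^1 tr(f_1*) = 1 + (-1)^1 * deg(f).
L(f) = 1 + (-1)^1 * 9 = 1 + -9 = -8

-8


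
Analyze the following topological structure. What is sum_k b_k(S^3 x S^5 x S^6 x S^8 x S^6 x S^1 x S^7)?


Total Betti number is multiplicative under products.
Each S^d (d>=1) has total Betti number 2.
There are 7 sphere factors.
Total = 2^7 = 128

128


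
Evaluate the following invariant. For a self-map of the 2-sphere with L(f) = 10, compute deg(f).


L(f) = 1 + (-1)^2 deg(f) on S^2.
10 = 1 + (-1)^2 * deg(f)
(-1)^2 * deg(f) = 9
deg(f) = 9

9


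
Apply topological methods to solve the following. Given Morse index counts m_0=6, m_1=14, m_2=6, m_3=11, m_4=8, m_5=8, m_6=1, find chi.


Morse theory: chi(M) = sum_k (-1)^k m_k where m_k = #(index-k critical points).
= (6) + (-14) + (6) + (-11) + (8) + (-8) + (1) = -12

-12


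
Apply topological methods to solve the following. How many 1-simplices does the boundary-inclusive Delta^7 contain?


Delta^7 has 7+1 vertices. A 1-face is a choice of 1+1 vertices.
f_1 = C(7+1, 1+1) = C(8,2) = 28

28


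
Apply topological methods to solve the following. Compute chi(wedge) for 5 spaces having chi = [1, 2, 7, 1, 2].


chi(A v B) = chi(A) + chi(B) - 1 (one point identified).
For 5 spaces: chi = (sum chi_i) - (5 - 1).
sum = 13; chi = 13 - 4 = 9

9


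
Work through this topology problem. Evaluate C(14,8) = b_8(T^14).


By the Kunneth formula, b_k(T^n) = C(n,k).
b_8(T^14) = C(14,8).
C(14,8) = 14!/(8!*6!) = 3003

3003


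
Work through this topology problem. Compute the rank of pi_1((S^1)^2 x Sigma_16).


pi_1(A x B) = pi_1(A) x pi_1(B); rank of abelianization = b_1.
b_1(T^2) = 2, b_1(Sigma_16) = 2*16 = 32.
b_1(product) = 2 + 32 = 34

34


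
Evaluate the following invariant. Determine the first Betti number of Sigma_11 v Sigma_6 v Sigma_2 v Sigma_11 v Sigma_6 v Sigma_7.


For a wedge X v Y: reduced H_k(X v Y) = H_k(X) + H_k(Y).
Each Sigma_g contributes b_1 = 2g.
b_1 = 22 + 12 + 4 + 22 + 12 + 14 = 86

86


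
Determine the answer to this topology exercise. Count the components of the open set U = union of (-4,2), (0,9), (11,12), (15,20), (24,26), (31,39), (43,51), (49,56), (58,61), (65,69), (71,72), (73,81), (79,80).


Sort and merge overlapping open intervals.
Merged: (-4,9), (11,12), (15,20), (24,26), (31,39), (43,56), (58,61), (65,69), (71,72), (73,81).
Number of components = 10

10


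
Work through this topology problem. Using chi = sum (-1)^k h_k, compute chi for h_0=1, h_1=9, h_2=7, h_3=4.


Handles of index k contribute (-1)^k to chi (same as CW cells).
chi = (1) + (-9) + (7) + (-4) = -5

-5


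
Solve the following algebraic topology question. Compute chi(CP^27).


CP^27 has one cell in each even dimension 0, 2, ..., 2*27 (27+1 cells total).
All cells are even-dimensional, so chi = number of cells.
chi = 27 + 1 = 28

28


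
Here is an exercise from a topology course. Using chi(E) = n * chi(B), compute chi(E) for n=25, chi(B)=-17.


For a finite covering: chi(E) = (number of sheets) * chi(B).
chi(E) = 25 * (-17) = -425

-425


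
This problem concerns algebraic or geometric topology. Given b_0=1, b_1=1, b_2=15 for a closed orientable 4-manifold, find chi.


By Poincare duality b_k = b_{4-k}, so full Betti numbers: b_0=1, b_1=1, b_2=15, b_3=1, b_4=1.
chi = sum (-1)^k b_k = 15

15


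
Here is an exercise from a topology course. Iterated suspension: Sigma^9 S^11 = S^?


Each suspension raises dimension by 1: Sigma S^n = S^{n+1}.
Sigma^9 S^11 = S^{11+9} = S^20

20


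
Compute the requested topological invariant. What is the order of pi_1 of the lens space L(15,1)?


pi_1(L(p,q)) = Z/pZ for any q coprime to p.
|pi_1(L(15,1))| = 15

15


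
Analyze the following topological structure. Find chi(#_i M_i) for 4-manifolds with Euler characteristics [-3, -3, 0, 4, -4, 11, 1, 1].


For n-manifolds: chi(A#B) = chi(A) + chi(B) - chi(S^4).
chi(S^4) = 1 + (-1)^4 = 2.
chi(#) = (sum chi_i) - (8-1)*chi(S^4) = 7 - 7*2 = -7

-7


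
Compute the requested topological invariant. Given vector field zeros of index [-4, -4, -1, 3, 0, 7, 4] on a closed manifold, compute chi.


Poincare-Hopf: chi(M) = sum of indices of zeros.
chi = (-4) + (-4) + (-1) + (3) + (0) + (7) + (4) = 5

5


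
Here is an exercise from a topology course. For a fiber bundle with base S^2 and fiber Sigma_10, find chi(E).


chi(S^2) = 2 (n even), chi(Sigma_10) = 2 - 2*10 = -18.
chi(E) = 2 * (-18) = -36

-36


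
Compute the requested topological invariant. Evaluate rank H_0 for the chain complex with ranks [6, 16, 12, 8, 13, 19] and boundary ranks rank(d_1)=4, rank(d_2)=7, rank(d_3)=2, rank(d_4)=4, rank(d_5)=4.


rank H_k = rank(ker d_k) - rank(im d_{k+1}).
rank(ker d_0) = rank(C_0) - rank(d_0) = 6 - 0 = 6.
rank(im d_{0+1}) = 4.
rank H_0 = 6 - 4 = 2

2


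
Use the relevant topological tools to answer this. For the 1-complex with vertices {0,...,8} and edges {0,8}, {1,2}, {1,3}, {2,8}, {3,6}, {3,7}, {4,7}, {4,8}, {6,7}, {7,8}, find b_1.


b_1 = E - V + (number of components).
E = 10, V = 9, components = 2.
b_1 = 10 - 9 + 2 = 3

3


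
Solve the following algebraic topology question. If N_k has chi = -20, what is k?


chi = 2 - k for closed non-orientable surfaces with k crosscaps.
-20 = 2 - k
k = 2 - (-20) = 22

22


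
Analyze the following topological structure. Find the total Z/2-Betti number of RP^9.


H^k(RP^9; Z/2) = Z/2 for each 0 <= k <= 9.
Total dimension = 9 + 1 = 10

10


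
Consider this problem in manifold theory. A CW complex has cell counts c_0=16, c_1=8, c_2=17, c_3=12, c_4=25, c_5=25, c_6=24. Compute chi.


chi = sum_k (-1)^k c_k.
= (-1)^0*16 + (-1)^1*8 + (-1)^2*17 + (-1)^3*12 + (-1)^4*25 + (-1)^5*25 + (-1)^6*24
= (16) + (-8) + (17) + (-12) + (25) + (-25) + (24)
= 37

37


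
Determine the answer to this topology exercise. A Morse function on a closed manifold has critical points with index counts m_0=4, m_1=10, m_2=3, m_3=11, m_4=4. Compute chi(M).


Morse theory: chi(M) = sum_k (-1)^k m_k where m_k = #(index-k critical points).
= (4) + (-10) + (3) + (-11) + (4) = -10

-10


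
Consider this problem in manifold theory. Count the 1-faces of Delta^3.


Delta^3 has 3+1 vertices. A 1-face is a choice of 1+1 vertices.
f_1 = C(3+1, 1+1) = C(4,2) = 6

6


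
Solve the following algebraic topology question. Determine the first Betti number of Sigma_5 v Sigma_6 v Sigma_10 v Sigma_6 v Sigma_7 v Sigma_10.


For a wedge X v Y: reduced H_k(X v Y) = H_k(X) + H_k(Y).
Each Sigma_g contributes b_1 = 2g.
b_1 = 10 + 12 + 20 + 12 + 14 + 20 = 88

88


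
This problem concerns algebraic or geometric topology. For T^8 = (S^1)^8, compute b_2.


By the Kunneth formula, b_k(T^n) = C(n,k).
b_2(T^8) = C(8,2).
C(8,2) = 8!/(2!*6!) = 28

28


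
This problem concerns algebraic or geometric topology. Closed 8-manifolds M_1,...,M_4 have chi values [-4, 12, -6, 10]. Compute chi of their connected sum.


For n-manifolds: chi(A#B) = chi(A) + chi(B) - chi(S^8).
chi(S^8) = 1 + (-1)^8 = 2.
chi(#) = (sum chi_i) - (4-1)*chi(S^8) = 12 - 3*2 = 6

6


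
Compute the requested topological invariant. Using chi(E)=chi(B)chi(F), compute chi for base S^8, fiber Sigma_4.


chi(S^8) = 2 (n even), chi(Sigma_4) = 2 - 2*4 = -6.
chi(E) = 2 * (-6) = -12

-12


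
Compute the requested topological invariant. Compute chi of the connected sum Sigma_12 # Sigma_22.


chi(Sigma_12) = 2 - 2*12 = -22
chi(Sigma_22) = 2 - 2*22 = -42
For surfaces: chi(A#B) = chi(A) + chi(B) - 2.
chi = -22 + -42 - 2 = -66

-66


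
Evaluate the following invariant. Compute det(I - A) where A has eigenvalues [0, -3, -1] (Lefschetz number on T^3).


For a torus self-map: L(f) = det(I - A) where A acts on H_1.
L(f) = (1-0) * (1--3) * (1--1) = 1 * 4 * 2 = 8

8


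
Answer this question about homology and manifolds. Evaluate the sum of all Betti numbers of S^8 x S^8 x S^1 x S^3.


Total Betti number is multiplicative under products.
Each S^d (d>=1) has total Betti number 2.
There are 4 sphere factors.
Total = 2^4 = 16

16


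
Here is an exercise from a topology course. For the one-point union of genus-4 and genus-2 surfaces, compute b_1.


For a wedge: H_1(A v B) = H_1(A) + H_1(B).
b_1(Sigma_4) = 8, b_1(Sigma_2) = 4.
b_1 = 8 + 4 = 12

12


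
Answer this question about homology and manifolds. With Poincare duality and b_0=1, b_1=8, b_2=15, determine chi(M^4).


By Poincare duality b_k = b_{4-k}, so full Betti numbers: b_0=1, b_1=8, b_2=15, b_3=8, b_4=1.
chi = sum (-1)^k b_k = 1

1


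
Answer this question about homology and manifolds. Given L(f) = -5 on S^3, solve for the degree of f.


L(f) = 1 + (-1)^3 deg(f) on S^3.
-5 = 1 + (-1)^3 * deg(f)
(-1)^3 * deg(f) = -6
deg(f) = 6

6


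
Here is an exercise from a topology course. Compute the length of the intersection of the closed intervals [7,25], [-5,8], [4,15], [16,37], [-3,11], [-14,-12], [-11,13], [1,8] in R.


Intersection = [max(a_i), min(b_i)] = [16, -12].
Since 16 > -12, the intersection is empty.
Length = 0

0


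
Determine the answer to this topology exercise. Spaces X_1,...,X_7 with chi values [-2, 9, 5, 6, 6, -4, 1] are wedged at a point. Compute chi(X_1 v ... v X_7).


chi(A v B) = chi(A) + chi(B) - 1 (one point identified).
For 7 spaces: chi = (sum chi_i) - (7 - 1).
sum = 21; chi = 21 - 6 = 15

15


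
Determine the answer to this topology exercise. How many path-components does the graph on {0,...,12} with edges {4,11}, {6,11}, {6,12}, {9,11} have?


Run DFS/union-find over 13 vertices.
V = 13, E = 4.
Number of components = 9

9


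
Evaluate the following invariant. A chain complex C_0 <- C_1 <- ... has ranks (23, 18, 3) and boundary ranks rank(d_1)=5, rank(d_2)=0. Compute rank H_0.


rank H_k = rank(ker d_k) - rank(im d_{k+1}).
rank(ker d_0) = rank(C_0) - rank(d_0) = 23 - 0 = 23.
rank(im d_{0+1}) = 5.
rank H_0 = 23 - 5 = 18

18


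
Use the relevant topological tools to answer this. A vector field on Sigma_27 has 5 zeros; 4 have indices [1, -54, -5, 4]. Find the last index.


Poincare-Hopf: sum of indices = chi(M).
chi(Sigma_27) = 2 - 2*27 = -52.
Sum of known indices = -54.
x = chi - (sum known) = -52 - (-54) = 2

2


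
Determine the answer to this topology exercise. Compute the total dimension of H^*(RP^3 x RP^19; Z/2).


dim H^*(RP^n; Z/2) = n+1 (one Z/2 in each degree 0..n).
Total Betti number is multiplicative.
Total = (3+1) * (19+1) = 4 * 20 = 80

80


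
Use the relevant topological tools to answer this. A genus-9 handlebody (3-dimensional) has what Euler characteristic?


A genus-g handlebody deformation retracts to a wedge of g circles.
chi(vee_g S^1) = 1 - g.
chi(H_9) = 1 - 9 = -8

-8


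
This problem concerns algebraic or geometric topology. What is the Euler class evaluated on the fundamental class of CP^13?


For any closed oriented manifold, <e(TM),[M]> = chi(M).
chi(CP^13) = 13+1 = 14

14


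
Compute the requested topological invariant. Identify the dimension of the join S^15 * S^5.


Join of spheres: S^m * S^n = S^{m+n+1}.
dim = 15 + 5 + 1 = 21

21


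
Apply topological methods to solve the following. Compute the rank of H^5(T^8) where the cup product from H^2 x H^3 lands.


Cup product: H^p x H^q -> H^{p+q}; here p+q = 2+3 = 5.
rank H^k(T^n) = C(n,k).
C(8,5) = 56

56


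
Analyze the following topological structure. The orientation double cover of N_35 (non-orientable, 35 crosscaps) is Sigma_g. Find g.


chi(N_35) = 2 - 35 = -33.
Double cover: chi(Sigma_g) = 2 * chi(N_35) = 2*(-33) = -66.
2 - 2g = -66, so g = (2 - (-66))/2 = 68/2 = 34

34


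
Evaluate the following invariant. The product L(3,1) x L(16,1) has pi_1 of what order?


pi_1(X x Y) = pi_1(X) x pi_1(Y).
pi_1(L(3,1)) = Z/3, pi_1(L(16,1)) = Z/16.
|Z/3 x Z/16| = 3 * 16 = 48

48


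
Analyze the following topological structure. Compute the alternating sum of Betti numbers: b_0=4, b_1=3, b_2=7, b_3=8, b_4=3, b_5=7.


chi = sum_k (-1)^k b_k.
= (4) + (-3) + (7) + (-8) + (3) + (-7)
= -4

-4


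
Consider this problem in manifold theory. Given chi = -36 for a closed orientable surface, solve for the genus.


chi = 2 - 2g for closed orientable surfaces.
-36 = 2 - 2g
2g = 2 - (-36) = 38
g = 19

19


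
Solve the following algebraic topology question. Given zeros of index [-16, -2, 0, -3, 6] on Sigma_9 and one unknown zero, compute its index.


Poincare-Hopf: sum of indices = chi(M).
chi(Sigma_9) = 2 - 2*9 = -16.
Sum of known indices = -15.
x = chi - (sum known) = -16 - (-15) = -1

-1


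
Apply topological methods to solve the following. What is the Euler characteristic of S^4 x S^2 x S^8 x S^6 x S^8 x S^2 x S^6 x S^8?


chi is multiplicative: chi(X x Y) = chi(X) chi(Y).
Each even-dim sphere has chi = 2. There are 8 factors.
chi = 2^8 = 256

256


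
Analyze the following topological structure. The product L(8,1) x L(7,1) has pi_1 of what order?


pi_1(X x Y) = pi_1(X) x pi_1(Y).
pi_1(L(8,1)) = Z/8, pi_1(L(7,1)) = Z/7.
|Z/8 x Z/7| = 8 * 7 = 56

56


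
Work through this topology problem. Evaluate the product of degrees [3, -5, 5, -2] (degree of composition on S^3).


Degree is multiplicative: deg(composition) = product of degrees.
= (3) * (-5) * (5) * (-2) = 150

150


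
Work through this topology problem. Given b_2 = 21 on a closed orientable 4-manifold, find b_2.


Poincare duality for closed orientable n-manifolds: b_k = b_{n-k}.
Here n = 4, so b_2 = b_2 = 21

21


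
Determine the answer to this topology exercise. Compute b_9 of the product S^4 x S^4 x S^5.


Each S^d has Poincare polynomial 1 + t^d.
The product S^4 x S^4 x S^5 has Poincare polynomial prod(1+t^d_i).
Expanding: b_0=1, b_4=2, b_5=1, b_8=1, b_9=2, b_13=1.
b_9 = 2

2


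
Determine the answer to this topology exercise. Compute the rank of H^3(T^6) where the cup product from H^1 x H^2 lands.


Cup product: H^p x H^q -> H^{p+q}; here p+q = 1+2 = 3.
rank H^k(T^n) = C(n,k).
C(6,3) = 20

20


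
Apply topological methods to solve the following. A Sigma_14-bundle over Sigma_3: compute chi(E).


For a fiber bundle F -> E -> B (with CW structure): chi(E) = chi(B) * chi(F).
chi(Sigma_3) = -4, chi(Sigma_14) = -26.
chi(E) = (-4) * (-26) = 104

104


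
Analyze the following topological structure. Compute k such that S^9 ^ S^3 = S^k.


S^m ^ S^n = S^{m+n}.
k = 9 + 3 = 12

12


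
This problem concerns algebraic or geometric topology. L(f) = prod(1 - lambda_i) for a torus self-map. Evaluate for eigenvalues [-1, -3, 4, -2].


For a torus self-map: L(f) = det(I - A) where A acts on H_1.
L(f) = (1--1) * (1--3) * (1-4) * (1--2) = 2 * 4 * -3 * 3 = -72

-72


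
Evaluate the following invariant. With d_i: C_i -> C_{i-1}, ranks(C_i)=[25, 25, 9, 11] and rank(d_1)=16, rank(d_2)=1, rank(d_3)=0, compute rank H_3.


rank H_k = rank(ker d_k) - rank(im d_{k+1}).
rank(ker d_3) = rank(C_3) - rank(d_3) = 11 - 0 = 11.
rank(im d_{3+1}) = 0.
rank H_3 = 11 - 0 = 11

11


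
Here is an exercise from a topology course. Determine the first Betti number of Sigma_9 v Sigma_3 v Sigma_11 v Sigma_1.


For a wedge X v Y: reduced H_k(X v Y) = H_k(X) + H_k(Y).
Each Sigma_g contributes b_1 = 2g.
b_1 = 18 + 6 + 22 + 2 = 48

48


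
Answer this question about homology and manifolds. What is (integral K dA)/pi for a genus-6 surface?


Gauss-Bonnet: integral K dA = 2*pi*chi(M).
chi(Sigma_6) = 2 - 2*6 = -10.
(integral K dA)/pi = 2*chi = 2*(-10) = -20

-20


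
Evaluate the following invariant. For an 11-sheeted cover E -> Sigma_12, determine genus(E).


For an n-sheeted cover: chi(E) = n * chi(B).
chi(Sigma_12) = 2 - 2*12 = -22.
chi(E) = 11 * (-22) = -242.
genus(E) = (2 - chi(E))/2 = (2 - (-242))/2 = 244/2 = 122

122


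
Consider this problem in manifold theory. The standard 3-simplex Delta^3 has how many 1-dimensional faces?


Delta^3 has 3+1 vertices. A 1-face is a choice of 1+1 vertices.
f_1 = C(3+1, 1+1) = C(4,2) = 6

6


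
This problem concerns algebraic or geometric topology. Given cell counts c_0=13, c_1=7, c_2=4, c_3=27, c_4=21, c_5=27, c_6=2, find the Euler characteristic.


chi = sum_k (-1)^k c_k.
= (-1)^0*13 + (-1)^1*7 + (-1)^2*4 + (-1)^3*27 + (-1)^4*21 + (-1)^5*27 + (-1)^6*2
= (13) + (-7) + (4) + (-27) + (21) + (-27) + (2)
= -21

-21


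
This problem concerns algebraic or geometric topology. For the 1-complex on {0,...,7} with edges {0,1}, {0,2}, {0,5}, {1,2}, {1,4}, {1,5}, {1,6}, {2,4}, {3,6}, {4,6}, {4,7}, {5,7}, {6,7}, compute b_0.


Run DFS/union-find over 8 vertices.
V = 8, E = 13.
Number of components = 1

1


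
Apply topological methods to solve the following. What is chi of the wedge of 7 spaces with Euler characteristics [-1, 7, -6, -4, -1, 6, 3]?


chi(A v B) = chi(A) + chi(B) - 1 (one point identified).
For 7 spaces: chi = (sum chi_i) - (7 - 1).
sum = 4; chi = 4 - 6 = -2

-2


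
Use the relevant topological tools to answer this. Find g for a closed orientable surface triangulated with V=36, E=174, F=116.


chi = V - E + F = 36 - 174 + 116 = -22
For orientable closed surface: chi = 2 - 2g, so g = (2 - chi)/2.
g = (2 - (-22)) / 2 = 24 / 2 = 12

12


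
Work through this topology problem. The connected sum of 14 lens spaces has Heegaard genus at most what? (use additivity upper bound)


Heegaard genus satisfies g(A#B) <= g(A) + g(B).
Each lens space has g = 1.
Upper bound: 14 * 1 = 14

14


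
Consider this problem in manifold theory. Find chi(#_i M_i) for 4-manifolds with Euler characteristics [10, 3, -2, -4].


For n-manifolds: chi(A#B) = chi(A) + chi(B) - chi(S^4).
chi(S^4) = 1 + (-1)^4 = 2.
chi(#) = (sum chi_i) - (4-1)*chi(S^4) = 7 - 3*2 = 1

1


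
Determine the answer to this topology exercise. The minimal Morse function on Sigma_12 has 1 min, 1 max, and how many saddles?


A perfect Morse function has m_k = b_k.
For Sigma_12: b_0=1, b_1=2g=24, b_2=1.
Saddles m_1 = 2g = 24

24


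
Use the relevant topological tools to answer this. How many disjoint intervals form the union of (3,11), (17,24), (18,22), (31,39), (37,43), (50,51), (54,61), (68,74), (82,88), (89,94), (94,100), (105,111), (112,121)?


Sort and merge overlapping open intervals.
Merged: (3,11), (17,24), (31,43), (50,51), (54,61), (68,74), (82,88), (89,94), (94,100), (105,111), (112,121).
Number of components = 11

11


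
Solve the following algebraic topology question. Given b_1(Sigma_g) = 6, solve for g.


For a closed orientable surface: b_1 = 2g.
6 = 2g
g = 6 / 2 = 3

3


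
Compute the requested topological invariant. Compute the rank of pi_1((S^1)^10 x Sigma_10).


pi_1(A x B) = pi_1(A) x pi_1(B); rank of abelianization = b_1.
b_1(T^10) = 10, b_1(Sigma_10) = 2*10 = 20.
b_1(product) = 10 + 20 = 30

30


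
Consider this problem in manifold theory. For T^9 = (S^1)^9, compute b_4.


By the Kunneth formula, b_k(T^n) = C(n,k).
b_4(T^9) = C(9,4).
C(9,4) = 9!/(4!*5!) = 126

126


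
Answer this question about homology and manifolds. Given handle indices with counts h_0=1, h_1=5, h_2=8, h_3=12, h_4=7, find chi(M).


Handles of index k contribute (-1)^k to chi (same as CW cells).
chi = (1) + (-5) + (8) + (-12) + (7) = -1

-1


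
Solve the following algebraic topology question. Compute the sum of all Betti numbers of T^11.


b_k(T^11) = C(11,k), so the sum over k is sum_k C(11,k) = 2^11.
Total = 2^11 = 2048

2048


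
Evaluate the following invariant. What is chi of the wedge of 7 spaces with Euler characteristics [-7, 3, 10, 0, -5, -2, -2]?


chi(A v B) = chi(A) + chi(B) - 1 (one point identified).
For 7 spaces: chi = (sum chi_i) - (7 - 1).
sum = -3; chi = -3 - 6 = -9

-9


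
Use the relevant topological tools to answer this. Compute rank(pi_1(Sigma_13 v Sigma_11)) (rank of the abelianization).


For a wedge: H_1(A v B) = H_1(A) + H_1(B).
b_1(Sigma_13) = 26, b_1(Sigma_11) = 22.
b_1 = 26 + 22 = 48

48


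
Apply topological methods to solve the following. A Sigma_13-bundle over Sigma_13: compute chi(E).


For a fiber bundle F -> E -> B (with CW structure): chi(E) = chi(B) * chi(F).
chi(Sigma_13) = -24, chi(Sigma_13) = -24.
chi(E) = (-24) * (-24) = 576

576


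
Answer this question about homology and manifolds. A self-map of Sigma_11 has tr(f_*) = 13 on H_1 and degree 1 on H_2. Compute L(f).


L(f) = tr(f_0*) - tr(f_1*) + tr(f_2*).
= 1 - (13) + (1)
= -11

-11


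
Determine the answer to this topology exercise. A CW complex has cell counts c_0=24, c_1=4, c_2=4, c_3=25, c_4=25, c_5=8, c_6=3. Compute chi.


chi = sum_k (-1)^k c_k.
= (-1)^0*24 + (-1)^1*4 + (-1)^2*4 + (-1)^3*25 + (-1)^4*25 + (-1)^5*8 + (-1)^6*3
= (24) + (-4) + (4) + (-25) + (25) + (-8) + (3)
= 19

19


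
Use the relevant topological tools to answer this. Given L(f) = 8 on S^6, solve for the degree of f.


L(f) = 1 + (-1)^6 deg(f) on S^6.
8 = 1 + (-1)^6 * deg(f)
(-1)^6 * deg(f) = 7
deg(f) = 7

7


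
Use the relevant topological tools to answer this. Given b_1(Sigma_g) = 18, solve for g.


For a closed orientable surface: b_1 = 2g.
18 = 2g
g = 18 / 2 = 9

9


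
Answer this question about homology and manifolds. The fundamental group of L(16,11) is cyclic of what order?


pi_1(L(p,q)) = Z/pZ for any q coprime to p.
|pi_1(L(16,11))| = 16

16


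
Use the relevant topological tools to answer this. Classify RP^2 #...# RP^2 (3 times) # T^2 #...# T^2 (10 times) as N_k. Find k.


Since a >= 1, the sum is non-orientable; each T^2 can be replaced by RP^2 # RP^2 (since T^2#RP^2 = 3RP^2).
Total crosscaps k = 3 + 2*10 = 23.
Check via chi: chi = 3*1 + 10*0 - (3+10-1)*2 = -21 = 2 - k = -21. Consistent.

23


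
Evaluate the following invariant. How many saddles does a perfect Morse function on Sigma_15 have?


A perfect Morse function has m_k = b_k.
For Sigma_15: b_0=1, b_1=2g=30, b_2=1.
Saddles m_1 = 2g = 30

30


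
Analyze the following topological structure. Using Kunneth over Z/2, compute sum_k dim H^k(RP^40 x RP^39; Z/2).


dim H^*(RP^n; Z/2) = n+1 (one Z/2 in each degree 0..n).
Total Betti number is multiplicative.
Total = (40+1) * (39+1) = 41 * 40 = 1640

1640
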